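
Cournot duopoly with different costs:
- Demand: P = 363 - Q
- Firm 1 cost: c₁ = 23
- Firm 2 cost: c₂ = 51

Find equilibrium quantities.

q₁* = 122.67, q₂* = 94.67

Work:
Reaction: q₁ = (363 - 23 - q₂)/2
Reaction: q₂ = (363 - 51 - q₁)/2
Solve simultaneously:
q₁* = (363 - 2×23 + 51)/3 = 122.67
q₂* = (363 - 2×51 + 23)/3 = 94.67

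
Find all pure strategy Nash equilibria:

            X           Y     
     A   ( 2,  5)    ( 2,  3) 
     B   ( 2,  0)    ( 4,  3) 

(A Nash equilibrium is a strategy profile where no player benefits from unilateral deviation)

Nash equilibrium: (A, X), (B, Y)

Work:
Best responses:
  P1 vs X: payoffs [2, 2] → best response A/B (payoff 2)
  P1 vs Y: payoffs [2, 4] → best response B (payoff 4)
  P2 vs A: payoffs [5, 3] → best response X (payoff 5)
  P2 vs B: payoffs [0, 3] → best response Y (payoff 3)
Mutual best responses: (A,X), (B,Y) → Nash equilibria.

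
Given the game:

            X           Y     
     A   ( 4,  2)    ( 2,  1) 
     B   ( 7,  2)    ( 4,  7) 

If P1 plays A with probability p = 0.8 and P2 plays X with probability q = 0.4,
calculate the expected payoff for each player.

E[P1] = 3.28, E[P2] = 2.12

Work:
E[P1] = p·q·π₁(A,X) + p·(1-q)·π₁(A,Y) + (1-p)·q·π₁(B,X) + (1-p)·(1-q)·π₁(B,Y)
= 0.8·0.4·4 + 0.8·0.6·2 + 0.2·0.4·7 + 0.2·0.6·4
= 3.28

E[P2] = 2.12 (similar calculation)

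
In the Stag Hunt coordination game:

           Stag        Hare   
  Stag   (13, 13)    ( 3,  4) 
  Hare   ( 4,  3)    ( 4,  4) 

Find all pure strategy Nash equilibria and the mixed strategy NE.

Pure NE: (Stag, Stag) and (Hare, Hare); Mixed NE: p = 0.1, q = 0.1

Work:
Check pure NE:
(Stag, Stag): (13, 13) - no unilateral deviation beneficial
(Hare, Hare): (4, 4) - no unilateral deviation beneficial
Mixed NE: P1 plays Stag with p = 0.1, P2 plays Stag with q = 0.1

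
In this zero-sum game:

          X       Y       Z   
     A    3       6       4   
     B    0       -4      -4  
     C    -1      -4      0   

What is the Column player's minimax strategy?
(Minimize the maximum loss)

Column should play X, value = 3

Work:
Column player minimizes Row's maximum payoff:
Column X: max payoff to Row = 3
Column Y: max payoff to Row = 6
Column Z: max payoff to Row = 4
Minimum is 3, achieved by column X.
Minimax strategy: X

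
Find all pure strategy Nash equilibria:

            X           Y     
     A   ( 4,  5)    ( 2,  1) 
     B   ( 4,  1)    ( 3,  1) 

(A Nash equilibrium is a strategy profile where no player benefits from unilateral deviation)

Nash equilibrium: (A, X), (B, X), (B, Y)

Work:
Best responses:
  P1 vs X: payoffs [4, 4] → best response A/B (payoff 4)
  P1 vs Y: payoffs [2, 3] → best response B (payoff 3)
  P2 vs A: payoffs [5, 1] → best response X (payoff 5)
  P2 vs B: payoffs [1, 1] → best response X/Y (payoff 1)
Mutual best responses: (A,X), (B,X), (B,Y) → Nash equilibria.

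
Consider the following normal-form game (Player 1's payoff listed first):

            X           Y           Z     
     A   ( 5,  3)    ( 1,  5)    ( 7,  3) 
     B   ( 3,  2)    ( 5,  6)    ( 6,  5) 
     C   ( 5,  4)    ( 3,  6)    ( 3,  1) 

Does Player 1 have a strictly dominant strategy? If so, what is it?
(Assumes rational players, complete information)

No strictly dominant strategy exists for Player 1

Work:
A strategy strictly dominates another if it gives a strictly higher payoff against every opponent action. Compare each pair of P1's strategies column-by-column:
  A vs B: [5 vs 3, 1 vs 5, 7 vs 6] → A does not strictly dominate B (column Y: 1 ≤ 5)
  A vs C: [5 vs 5, 1 vs 3, 7 vs 3] → A does not strictly dominate C (column X: 5 ≤ 5)
  B vs A: [3 vs 5, 5 vs 1, 6 vs 7] → B does not strictly dominate A (column X: 3 ≤ 5)
  B vs C: [3 vs 5, 5 vs 3, 6 vs 3] → B does not strictly dominate C (column X: 3 ≤ 5)
  C vs A: [5 vs 5, 3 vs 1, 3 vs 7] → C does not strictly dominate A (column X: 5 ≤ 5)
  C vs B: [5 vs 3, 3 vs 5, 3 vs 6] → C does not strictly dominate B (column Y: 3 ≤ 5)
No single strategy strictly dominates all others → no strictly dominant strategy.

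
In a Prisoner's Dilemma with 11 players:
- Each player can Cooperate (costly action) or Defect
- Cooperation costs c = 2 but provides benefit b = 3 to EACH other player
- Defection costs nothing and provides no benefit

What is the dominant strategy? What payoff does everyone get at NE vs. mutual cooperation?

Dominant: Defect; NE payoff = 0; Coop payoff = 28

Work:
Defect dominates (saves cost c = 2, benefit to others is external)
NE: All defect → everyone gets 0
If all cooperate: each receives (10)×3 - 2 = 28
Social dilemma: 28 > 0 but NE gives 0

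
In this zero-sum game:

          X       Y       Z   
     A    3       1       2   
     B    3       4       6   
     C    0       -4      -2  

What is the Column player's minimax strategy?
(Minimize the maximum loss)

Column should play X, value = 3

Work:
Column player minimizes Row's maximum payoff:
Column X: max payoff to Row = 3
Column Y: max payoff to Row = 4
Column Z: max payoff to Row = 6
Minimum is 3, achieved by column X.
Minimax strategy: X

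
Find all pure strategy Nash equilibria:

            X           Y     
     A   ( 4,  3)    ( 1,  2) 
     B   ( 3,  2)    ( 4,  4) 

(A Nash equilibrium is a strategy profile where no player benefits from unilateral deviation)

Nash equilibrium: (A, X), (B, Y)

Work:
Best responses:
  P1 vs X: payoffs [4, 3] → best response A (payoff 4)
  P1 vs Y: payoffs [1, 4] → best response B (payoff 4)
  P2 vs A: payoffs [3, 2] → best response X (payoff 3)
  P2 vs B: payoffs [2, 4] → best response Y (payoff 4)
Mutual best responses: (A,X), (B,Y) → Nash equilibria.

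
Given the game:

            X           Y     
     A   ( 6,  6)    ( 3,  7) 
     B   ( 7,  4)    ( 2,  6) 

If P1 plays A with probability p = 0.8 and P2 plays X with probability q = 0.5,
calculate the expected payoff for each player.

E[P1] = 4.5, E[P2] = 6.2

Work:
E[P1] = p·q·π₁(A,X) + p·(1-q)·π₁(A,Y) + (1-p)·q·π₁(B,X) + (1-p)·(1-q)·π₁(B,Y)
= 0.8·0.5·6 + 0.8·0.5·3 + 0.2·0.5·7 + 0.2·0.5·2
= 4.5

E[P2] = 6.2 (similar calculation)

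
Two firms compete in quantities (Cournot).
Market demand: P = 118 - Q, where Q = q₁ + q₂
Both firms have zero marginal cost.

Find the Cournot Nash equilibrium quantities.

q₁* = q₂* = 39.33; P* = 39.33

Work:
Profit: π_i = P·q_i = (a - q_i - q_j)·q_i
FOC: ∂π_i/∂q_i = a - 2q_i - q_j = 0
Reaction function: q_i = (118 - q_j)/2
Symmetry: q* = 118/3 = 39.33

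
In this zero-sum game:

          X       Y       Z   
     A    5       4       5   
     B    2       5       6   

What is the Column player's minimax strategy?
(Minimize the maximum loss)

Column should play X or Y (all achieve the minimum), value = 5

Work:
Column player minimizes Row's maximum payoff:
Column X: max payoff to Row = 5
Column Y: max payoff to Row = 5
Column Z: max payoff to Row = 6
Minimum is 5, achieved by columns X, Y (tied).
Each of X or Y is a minimax strategy.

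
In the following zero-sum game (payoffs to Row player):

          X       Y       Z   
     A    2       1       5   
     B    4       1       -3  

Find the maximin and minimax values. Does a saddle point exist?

Maximin = 1, Minimax = 1, Saddle: True

Work:
Row minimums: [1, -3] → maximin = 1
Column maximums: [4, 1, 5] → minimax = 1
Saddle point exists! Game value = 1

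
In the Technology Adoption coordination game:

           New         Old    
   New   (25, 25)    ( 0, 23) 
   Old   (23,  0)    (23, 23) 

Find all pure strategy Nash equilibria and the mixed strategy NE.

Pure NE: (New, New) and (Old, Old); Mixed NE: p = 0.92, q = 0.92

Work:
Check pure NE:
(New, New): (25, 25) - no unilateral deviation beneficial
(Old, Old): (23, 23) - no unilateral deviation beneficial
Mixed NE: P1 plays New with p = 0.92, P2 plays New with q = 0.92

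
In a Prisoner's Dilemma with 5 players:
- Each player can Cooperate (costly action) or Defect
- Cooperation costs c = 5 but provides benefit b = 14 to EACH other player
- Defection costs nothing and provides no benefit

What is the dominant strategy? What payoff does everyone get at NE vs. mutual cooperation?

Dominant: Defect; NE payoff = 0; Coop payoff = 51

Work:
Defect dominates (saves cost c = 5, benefit to others is external)
NE: All defect → everyone gets 0
If all cooperate: each receives (4)×14 - 5 = 51
Social dilemma: 51 > 0 but NE gives 0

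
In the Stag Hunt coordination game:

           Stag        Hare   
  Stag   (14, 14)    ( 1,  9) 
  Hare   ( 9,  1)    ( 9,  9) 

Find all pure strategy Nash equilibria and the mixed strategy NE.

Pure NE: (Stag, Stag) and (Hare, Hare); Mixed NE: p = 0.6154, q = 0.6154

Work:
Check pure NE:
(Stag, Stag): (14, 14) - no unilateral deviation beneficial
(Hare, Hare): (9, 9) - no unilateral deviation beneficial
Mixed NE: P1 plays Stag with p = 0.6154, P2 plays Stag with q = 0.6154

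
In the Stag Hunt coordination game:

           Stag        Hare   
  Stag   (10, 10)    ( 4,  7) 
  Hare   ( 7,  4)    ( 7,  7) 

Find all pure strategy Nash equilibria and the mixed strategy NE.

Pure NE: (Stag, Stag) and (Hare, Hare); Mixed NE: p = 0.5, q = 0.5

Work:
Check pure NE:
(Stag, Stag): (10, 10) - no unilateral deviation beneficial
(Hare, Hare): (7, 7) - no unilateral deviation beneficial
Mixed NE: P1 plays Stag with p = 0.5, P2 plays Stag with q = 0.5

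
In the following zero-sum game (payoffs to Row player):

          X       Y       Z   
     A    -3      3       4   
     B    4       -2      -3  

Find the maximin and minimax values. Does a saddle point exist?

Maximin = -3, Minimax = 3, Saddle: False

Work:
Row minimums: [-3, -3] → maximin = -3
Column maximums: [4, 3, 4] → minimax = 3
No saddle point (maximin ≠ minimax). Mixed strategy needed.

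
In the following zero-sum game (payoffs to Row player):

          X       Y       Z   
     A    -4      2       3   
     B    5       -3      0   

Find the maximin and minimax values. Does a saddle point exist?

Maximin = -3, Minimax = 2, Saddle: False

Work:
Row minimums: [-4, -3] → maximin = -3
Column maximums: [5, 2, 3] → minimax = 2
No saddle point (maximin ≠ minimax). Mixed strategy needed.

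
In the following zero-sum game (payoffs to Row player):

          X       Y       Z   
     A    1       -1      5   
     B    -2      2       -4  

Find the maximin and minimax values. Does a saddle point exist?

Maximin = -1, Minimax = 1, Saddle: False

Work:
Row minimums: [-1, -4] → maximin = -1
Column maximums: [1, 2, 5] → minimax = 1
No saddle point (maximin ≠ minimax). Mixed strategy needed.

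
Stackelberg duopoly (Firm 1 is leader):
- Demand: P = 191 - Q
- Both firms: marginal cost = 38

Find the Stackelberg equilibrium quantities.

q₁* (leader) = 76.5, q₂* (follower) = 38.25

Work:
Follower's reaction: q₂ = (a - c - q₁)/2
Leader substitutes: π₁ = q₁·(a - q₁ - (a-c-q₁)/2 - c)
FOC: q₁* = (191 - 38)/2 = 76.50
Then: q₂* = (191 - 38 - 76.5)/2 = 38.25
Leader has first-mover advantage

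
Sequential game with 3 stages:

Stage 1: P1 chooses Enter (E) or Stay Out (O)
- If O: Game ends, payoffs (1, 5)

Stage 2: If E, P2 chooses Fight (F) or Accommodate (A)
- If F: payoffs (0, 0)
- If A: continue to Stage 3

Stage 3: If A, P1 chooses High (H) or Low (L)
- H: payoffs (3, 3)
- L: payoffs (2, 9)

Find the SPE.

SPE: (E, A, H); Outcome (3, 3)

Work:
Stage 3: P1 chooses H (3 vs 2)
Stage 2: P2: F->0, A->3 (anticipating H). Choose A
Stage 1: P1: O->1, E->3 (anticipating A, H). Choose E
SPE path: E -> A -> H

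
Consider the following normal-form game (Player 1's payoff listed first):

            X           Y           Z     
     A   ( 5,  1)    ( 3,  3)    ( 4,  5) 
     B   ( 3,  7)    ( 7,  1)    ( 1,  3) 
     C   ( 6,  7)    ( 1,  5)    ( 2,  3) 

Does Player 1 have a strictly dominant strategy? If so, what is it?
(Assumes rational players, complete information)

No strictly dominant strategy exists for Player 1

Work:
A strategy strictly dominates another if it gives a strictly higher payoff against every opponent action. Compare each pair of P1's strategies column-by-column:
  A vs B: [5 vs 3, 3 vs 7, 4 vs 1] → A does not strictly dominate B (column Y: 3 ≤ 7)
  A vs C: [5 vs 6, 3 vs 1, 4 vs 2] → A does not strictly dominate C (column X: 5 ≤ 6)
  B vs A: [3 vs 5, 7 vs 3, 1 vs 4] → B does not strictly dominate A (column X: 3 ≤ 5)
  B vs C: [3 vs 6, 7 vs 1, 1 vs 2] → B does not strictly dominate C (column X: 3 ≤ 6)
  C vs A: [6 vs 5, 1 vs 3, 2 vs 4] → C does not strictly dominate A (column Y: 1 ≤ 3)
  C vs B: [6 vs 3, 1 vs 7, 2 vs 1] → C does not strictly dominate B (column Y: 1 ≤ 7)
No single strategy strictly dominates all others → no strictly dominant strategy.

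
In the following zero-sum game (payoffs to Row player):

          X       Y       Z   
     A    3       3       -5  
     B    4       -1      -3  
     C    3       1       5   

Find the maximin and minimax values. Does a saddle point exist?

Maximin = 1, Minimax = 3, Saddle: False

Work:
Row minimums: [-5, -3, 1] → maximin = 1
Column maximums: [4, 3, 5] → minimax = 3
No saddle point (maximin ≠ minimax). Mixed strategy needed.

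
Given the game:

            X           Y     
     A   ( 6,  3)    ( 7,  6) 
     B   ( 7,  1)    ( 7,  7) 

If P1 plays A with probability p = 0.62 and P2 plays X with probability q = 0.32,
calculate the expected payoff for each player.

E[P1] = 6.8016, E[P2] = 5.0552

Work:
E[P1] = p·q·π₁(A,X) + p·(1-q)·π₁(A,Y) + (1-p)·q·π₁(B,X) + (1-p)·(1-q)·π₁(B,Y)
= 0.62·0.32·6 + 0.62·0.68·7 + 0.38·0.32·7 + 0.38·0.68·7
= 6.8016

E[P2] = 5.0552 (similar calculation)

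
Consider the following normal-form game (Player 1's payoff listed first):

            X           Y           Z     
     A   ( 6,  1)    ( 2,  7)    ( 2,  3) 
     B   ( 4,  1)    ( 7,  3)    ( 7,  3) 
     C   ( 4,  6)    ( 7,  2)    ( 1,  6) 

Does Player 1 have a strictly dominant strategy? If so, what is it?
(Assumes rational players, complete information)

No strictly dominant strategy exists for Player 1

Work:
A strategy strictly dominates another if it gives a strictly higher payoff against every opponent action. Compare each pair of P1's strategies column-by-column:
  A vs B: [6 vs 4, 2 vs 7, 2 vs 7] → A does not strictly dominate B (column Y: 2 ≤ 7)
  A vs C: [6 vs 4, 2 vs 7, 2 vs 1] → A does not strictly dominate C (column Y: 2 ≤ 7)
  B vs A: [4 vs 6, 7 vs 2, 7 vs 2] → B does not strictly dominate A (column X: 4 ≤ 6)
  B vs C: [4 vs 4, 7 vs 7, 7 vs 1] → B does not strictly dominate C (column X: 4 ≤ 4)
  C vs A: [4 vs 6, 7 vs 2, 1 vs 2] → C does not strictly dominate A (column X: 4 ≤ 6)
  C vs B: [4 vs 4, 7 vs 7, 1 vs 7] → C does not strictly dominate B (column X: 4 ≤ 4)
No single strategy strictly dominates all others → no strictly dominant strategy.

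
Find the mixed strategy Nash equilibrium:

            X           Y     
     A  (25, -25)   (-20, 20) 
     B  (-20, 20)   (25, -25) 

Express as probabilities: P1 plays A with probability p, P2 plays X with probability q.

p = 0.5, q = 0.5

Work:
Find probabilities that make opponent indifferent:
P2 chooses q to make P1 indifferent between A and B
P1 chooses p to make P2 indifferent between X and Y
Mixed NE: P1 plays (A: 0.5, B: 0.5), P2 plays (X: 0.5, Y: 0.5)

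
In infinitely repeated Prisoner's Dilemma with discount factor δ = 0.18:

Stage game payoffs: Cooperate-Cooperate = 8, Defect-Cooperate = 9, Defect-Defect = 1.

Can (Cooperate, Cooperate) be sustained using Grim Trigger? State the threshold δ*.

δ* = 0.125; since δ = 0.18 ≥ 0.125, cooperation can be sustained

Work:
For Grim Trigger:
Cooperate forever: 8/(1-δ)
Defect then punished: 9 + 1·δ/(1-δ)
Need: 8/(1-δ) ≥ 9 + 1·δ/(1-δ)
Solving: δ ≥ (T-R)/(T-P) = (9-8)/(9-1) = 0.125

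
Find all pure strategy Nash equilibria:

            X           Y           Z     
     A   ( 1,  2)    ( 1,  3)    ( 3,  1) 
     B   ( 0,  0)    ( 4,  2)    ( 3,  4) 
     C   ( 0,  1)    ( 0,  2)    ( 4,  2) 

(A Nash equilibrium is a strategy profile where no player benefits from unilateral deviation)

Nash equilibrium: (C, Z)

Work:
Best responses:
  P1 vs X: payoffs [1, 0, 0] → best response A (payoff 1)
  P1 vs Y: payoffs [1, 4, 0] → best response B (payoff 4)
  P1 vs Z: payoffs [3, 3, 4] → best response C (payoff 4)
  P2 vs A: payoffs [2, 3, 1] → best response Y (payoff 3)
  P2 vs B: payoffs [0, 2, 4] → best response Z (payoff 4)
  P2 vs C: payoffs [1, 2, 2] → best response Y/Z (payoff 2)
Mutual best responses: (C,Z) → Nash equilibria.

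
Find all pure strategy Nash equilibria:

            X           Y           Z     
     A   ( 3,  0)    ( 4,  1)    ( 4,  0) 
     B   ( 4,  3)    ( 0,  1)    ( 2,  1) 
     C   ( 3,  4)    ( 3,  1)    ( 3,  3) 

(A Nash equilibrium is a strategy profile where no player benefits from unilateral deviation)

Nash equilibrium: (A, Y), (B, X)

Work:
Best responses:
  P1 vs X: payoffs [3, 4, 3] → best response B (payoff 4)
  P1 vs Y: payoffs [4, 0, 3] → best response A (payoff 4)
  P1 vs Z: payoffs [4, 2, 3] → best response A (payoff 4)
  P2 vs A: payoffs [0, 1, 0] → best response Y (payoff 1)
  P2 vs B: payoffs [3, 1, 1] → best response X (payoff 3)
  P2 vs C: payoffs [4, 1, 3] → best response X (payoff 4)
Mutual best responses: (A,Y), (B,X) → Nash equilibria.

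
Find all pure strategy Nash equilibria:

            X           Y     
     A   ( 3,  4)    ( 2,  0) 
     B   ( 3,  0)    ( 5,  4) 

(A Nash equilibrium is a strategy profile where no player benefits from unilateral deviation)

Nash equilibrium: (A, X), (B, Y)

Work:
Best responses:
  P1 vs X: payoffs [3, 3] → best response A/B (payoff 3)
  P1 vs Y: payoffs [2, 5] → best response B (payoff 5)
  P2 vs A: payoffs [4, 0] → best response X (payoff 4)
  P2 vs B: payoffs [0, 4] → best response Y (payoff 4)
Mutual best responses: (A,X), (B,Y) → Nash equilibria.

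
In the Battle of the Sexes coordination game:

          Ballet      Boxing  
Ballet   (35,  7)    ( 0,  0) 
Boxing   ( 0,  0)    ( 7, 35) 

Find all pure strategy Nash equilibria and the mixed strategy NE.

Pure NE: (Ballet, Ballet) and (Boxing, Boxing); Mixed NE: p = 0.8333, q = 0.1667

Work:
Check pure NE:
(Ballet, Ballet): (35, 7) - no unilateral deviation beneficial
(Boxing, Boxing): (7, 35) - no unilateral deviation beneficial
Mixed NE: P1 plays Ballet with p = 0.8333, P2 plays Ballet with q = 0.1667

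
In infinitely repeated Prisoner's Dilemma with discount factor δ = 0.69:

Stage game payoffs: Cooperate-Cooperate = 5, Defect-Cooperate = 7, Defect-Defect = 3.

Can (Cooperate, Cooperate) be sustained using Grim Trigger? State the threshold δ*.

δ* = 0.5; since δ = 0.69 ≥ 0.5, cooperation can be sustained

Work:
For Grim Trigger:
Cooperate forever: 5/(1-δ)
Defect then punished: 7 + 3·δ/(1-δ)
Need: 5/(1-δ) ≥ 7 + 3·δ/(1-δ)
Solving: δ ≥ (T-R)/(T-P) = (7-5)/(7-3) = 0.5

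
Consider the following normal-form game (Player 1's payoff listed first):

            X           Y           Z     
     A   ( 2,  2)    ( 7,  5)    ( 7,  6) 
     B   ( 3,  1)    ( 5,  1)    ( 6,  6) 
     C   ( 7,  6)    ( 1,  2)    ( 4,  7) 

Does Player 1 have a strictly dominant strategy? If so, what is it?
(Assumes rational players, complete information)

No strictly dominant strategy exists for Player 1

Work:
A strategy strictly dominates another if it gives a strictly higher payoff against every opponent action. Compare each pair of P1's strategies column-by-column:
  A vs B: [2 vs 3, 7 vs 5, 7 vs 6] → A does not strictly dominate B (column X: 2 ≤ 3)
  A vs C: [2 vs 7, 7 vs 1, 7 vs 4] → A does not strictly dominate C (column X: 2 ≤ 7)
  B vs A: [3 vs 2, 5 vs 7, 6 vs 7] → B does not strictly dominate A (column Y: 5 ≤ 7)
  B vs C: [3 vs 7, 5 vs 1, 6 vs 4] → B does not strictly dominate C (column X: 3 ≤ 7)
  C vs A: [7 vs 2, 1 vs 7, 4 vs 7] → C does not strictly dominate A (column Y: 1 ≤ 7)
  C vs B: [7 vs 3, 1 vs 5, 4 vs 6] → C does not strictly dominate B (column Y: 1 ≤ 5)
No single strategy strictly dominates all others → no strictly dominant strategy.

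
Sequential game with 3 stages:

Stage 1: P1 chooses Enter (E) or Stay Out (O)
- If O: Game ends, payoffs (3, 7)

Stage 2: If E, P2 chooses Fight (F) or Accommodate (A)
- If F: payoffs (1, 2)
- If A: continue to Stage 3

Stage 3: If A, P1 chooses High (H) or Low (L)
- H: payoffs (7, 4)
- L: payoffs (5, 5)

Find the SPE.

SPE: (E, A, H); Outcome (7, 4)

Work:
Stage 3: P1 chooses H (7 vs 5)
Stage 2: P2: F->2, A->4 (anticipating H). Choose A
Stage 1: P1: O->3, E->7 (anticipating A, H). Choose E
SPE path: E -> A -> H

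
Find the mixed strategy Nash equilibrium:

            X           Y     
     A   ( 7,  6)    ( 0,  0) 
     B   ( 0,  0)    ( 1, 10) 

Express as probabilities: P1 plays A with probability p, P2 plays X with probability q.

p = 0.625, q = 0.125

Work:
Find probabilities that make opponent indifferent:
P2 chooses q to make P1 indifferent between A and B
P1 chooses p to make P2 indifferent between X and Y
Mixed NE: P1 plays (A: 0.625, B: 0.375), P2 plays (X: 0.125, Y: 0.875)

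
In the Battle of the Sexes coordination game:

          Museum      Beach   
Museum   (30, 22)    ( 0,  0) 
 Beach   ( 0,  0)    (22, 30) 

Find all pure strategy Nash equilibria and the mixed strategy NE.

Pure NE: (Museum, Museum) and (Beach, Beach); Mixed NE: p = 0.5769, q = 0.4231

Work:
Check pure NE:
(Museum, Museum): (30, 22) - no unilateral deviation beneficial
(Beach, Beach): (22, 30) - no unilateral deviation beneficial
Mixed NE: P1 plays Museum with p = 0.5769, P2 plays Museum with q = 0.4231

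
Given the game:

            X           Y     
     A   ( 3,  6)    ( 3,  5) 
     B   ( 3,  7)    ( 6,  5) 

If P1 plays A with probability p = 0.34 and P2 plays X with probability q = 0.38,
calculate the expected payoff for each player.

E[P1] = 4.2276, E[P2] = 5.6308

Work:
E[P1] = p·q·π₁(A,X) + p·(1-q)·π₁(A,Y) + (1-p)·q·π₁(B,X) + (1-p)·(1-q)·π₁(B,Y)
= 0.34·0.38·3 + 0.34·0.62·3 + 0.66·0.38·3 + 0.66·0.62·6
= 4.2276

E[P2] = 5.6308 (similar calculation)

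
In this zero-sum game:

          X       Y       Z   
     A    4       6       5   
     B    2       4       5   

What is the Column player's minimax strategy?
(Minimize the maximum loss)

Column should play X, value = 4

Work:
Column player minimizes Row's maximum payoff:
Column X: max payoff to Row = 4
Column Y: max payoff to Row = 6
Column Z: max payoff to Row = 5
Minimum is 4, achieved by column X.
Minimax strategy: X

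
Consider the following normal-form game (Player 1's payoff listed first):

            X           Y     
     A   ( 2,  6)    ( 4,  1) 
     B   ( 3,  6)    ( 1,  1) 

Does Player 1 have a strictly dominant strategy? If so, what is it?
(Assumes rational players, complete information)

No strictly dominant strategy exists for Player 1

Work:
A strategy strictly dominates another if it gives a strictly higher payoff against every opponent action. Compare each pair of P1's strategies column-by-column:
  A vs B: [2 vs 3, 4 vs 1] → A does not strictly dominate B (column X: 2 ≤ 3)
  B vs A: [3 vs 2, 1 vs 4] → B does not strictly dominate A (column Y: 1 ≤ 4)
No single strategy strictly dominates all others → no strictly dominant strategy.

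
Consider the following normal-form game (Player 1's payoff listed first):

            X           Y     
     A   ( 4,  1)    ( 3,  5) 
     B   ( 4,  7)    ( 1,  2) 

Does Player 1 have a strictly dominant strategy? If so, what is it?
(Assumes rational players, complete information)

No strictly dominant strategy exists for Player 1

Work:
A strategy strictly dominates another if it gives a strictly higher payoff against every opponent action. Compare each pair of P1's strategies column-by-column:
  A vs B: [4 vs 4, 3 vs 1] → A does not strictly dominate B (column X: 4 ≤ 4)
  B vs A: [4 vs 4, 1 vs 3] → B does not strictly dominate A (column X: 4 ≤ 4)
No single strategy strictly dominates all others → no strictly dominant strategy.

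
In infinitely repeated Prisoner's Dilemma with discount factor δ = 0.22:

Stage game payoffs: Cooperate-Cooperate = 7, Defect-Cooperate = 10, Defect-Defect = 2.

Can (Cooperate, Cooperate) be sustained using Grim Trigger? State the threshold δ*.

δ* = 0.375; since δ = 0.22 < 0.375, cooperation cannot be sustained

Work:
For Grim Trigger:
Cooperate forever: 7/(1-δ)
Defect then punished: 10 + 2·δ/(1-δ)
Need: 7/(1-δ) ≥ 10 + 2·δ/(1-δ)
Solving: δ ≥ (T-R)/(T-P) = (10-7)/(10-2) = 0.375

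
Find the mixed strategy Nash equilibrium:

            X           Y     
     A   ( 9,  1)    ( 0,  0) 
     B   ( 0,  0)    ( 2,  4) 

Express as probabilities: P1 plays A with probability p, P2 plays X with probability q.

p = 0.8, q = 0.1818

Work:
Find probabilities that make opponent indifferent:
P2 chooses q to make P1 indifferent between A and B
P1 chooses p to make P2 indifferent between X and Y
Mixed NE: P1 plays (A: 0.8, B: 0.2), P2 plays (X: 0.1818, Y: 0.8182)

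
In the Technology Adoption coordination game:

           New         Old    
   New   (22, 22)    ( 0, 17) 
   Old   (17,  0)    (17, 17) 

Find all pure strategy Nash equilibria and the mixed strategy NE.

Pure NE: (New, New) and (Old, Old); Mixed NE: p = 0.7727, q = 0.7727

Work:
Check pure NE:
(New, New): (22, 22) - no unilateral deviation beneficial
(Old, Old): (17, 17) - no unilateral deviation beneficial
Mixed NE: P1 plays New with p = 0.7727, P2 plays New with q = 0.7727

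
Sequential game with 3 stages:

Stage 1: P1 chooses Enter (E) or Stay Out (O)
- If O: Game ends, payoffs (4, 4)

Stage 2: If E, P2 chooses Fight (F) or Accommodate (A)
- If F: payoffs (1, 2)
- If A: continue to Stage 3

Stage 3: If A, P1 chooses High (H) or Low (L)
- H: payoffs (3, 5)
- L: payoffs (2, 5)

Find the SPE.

SPE: (O, A, H); Outcome (4, 4)

Work:
Stage 3: P1 chooses H (3 vs 2)
Stage 2: P2: F->2, A->5 (anticipating H). Choose A
Stage 1: P1: O->4, E->3 (anticipating A, H). Choose O
SPE path: O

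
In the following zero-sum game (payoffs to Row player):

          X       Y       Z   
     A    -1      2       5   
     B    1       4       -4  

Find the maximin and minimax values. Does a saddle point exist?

Maximin = -1, Minimax = 1, Saddle: False

Work:
Row minimums: [-1, -4] → maximin = -1
Column maximums: [1, 4, 5] → minimax = 1
No saddle point (maximin ≠ minimax). Mixed strategy needed.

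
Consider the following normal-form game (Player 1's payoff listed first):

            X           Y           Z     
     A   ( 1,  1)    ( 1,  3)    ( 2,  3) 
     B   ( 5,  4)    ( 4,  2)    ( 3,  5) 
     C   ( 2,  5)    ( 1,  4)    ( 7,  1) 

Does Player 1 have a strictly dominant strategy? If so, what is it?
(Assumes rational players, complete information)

No strictly dominant strategy exists for Player 1

Work:
A strategy strictly dominates another if it gives a strictly higher payoff against every opponent action. Compare each pair of P1's strategies column-by-column:
  A vs B: [1 vs 5, 1 vs 4, 2 vs 3] → A does not strictly dominate B (column X: 1 ≤ 5)
  A vs C: [1 vs 2, 1 vs 1, 2 vs 7] → A does not strictly dominate C (column X: 1 ≤ 2)
  B vs A: [5 vs 1, 4 vs 1, 3 vs 2] → B strictly dominates A
  B vs C: [5 vs 2, 4 vs 1, 3 vs 7] → B does not strictly dominate C (column Z: 3 ≤ 7)
  C vs A: [2 vs 1, 1 vs 1, 7 vs 2] → C does not strictly dominate A (column Y: 1 ≤ 1)
  C vs B: [2 vs 5, 1 vs 4, 7 vs 3] → C does not strictly dominate B (column X: 2 ≤ 5)
No single strategy strictly dominates all others → no strictly dominant strategy.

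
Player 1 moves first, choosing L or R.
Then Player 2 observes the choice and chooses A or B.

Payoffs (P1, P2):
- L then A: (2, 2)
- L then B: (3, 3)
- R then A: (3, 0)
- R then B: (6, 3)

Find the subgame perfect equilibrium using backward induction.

P1 plays R, P2 plays B after L and B after R; Payoff (6, 3)

Work:
Backward induction:
After L: P2 chooses B → P1 gets 3
After R: P2 chooses B → P1 gets 6
P1 chooses R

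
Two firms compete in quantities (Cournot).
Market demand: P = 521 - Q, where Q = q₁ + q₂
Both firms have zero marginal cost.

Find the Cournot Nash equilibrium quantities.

q₁* = q₂* = 173.67; P* = 173.67

Work:
Profit: π_i = P·q_i = (a - q_i - q_j)·q_i
FOC: ∂π_i/∂q_i = a - 2q_i - q_j = 0
Reaction function: q_i = (521 - q_j)/2
Symmetry: q* = 521/3 = 173.67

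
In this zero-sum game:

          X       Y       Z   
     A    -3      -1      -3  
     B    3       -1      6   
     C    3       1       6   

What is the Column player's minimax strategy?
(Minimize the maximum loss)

Column should play Y, value = 1

Work:
Column player minimizes Row's maximum payoff:
Column X: max payoff to Row = 3
Column Y: max payoff to Row = 1
Column Z: max payoff to Row = 6
Minimum is 1, achieved by column Y.
Minimax strategy: Y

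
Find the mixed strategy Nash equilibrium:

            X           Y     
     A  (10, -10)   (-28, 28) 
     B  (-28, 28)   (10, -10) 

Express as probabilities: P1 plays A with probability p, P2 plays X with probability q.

p = 0.5, q = 0.5

Work:
Find probabilities that make opponent indifferent:
P2 chooses q to make P1 indifferent between A and B
P1 chooses p to make P2 indifferent between X and Y
Mixed NE: P1 plays (A: 0.5, B: 0.5), P2 plays (X: 0.5, Y: 0.5)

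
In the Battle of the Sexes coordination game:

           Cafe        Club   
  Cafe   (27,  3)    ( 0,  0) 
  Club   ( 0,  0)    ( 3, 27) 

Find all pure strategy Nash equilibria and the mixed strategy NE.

Pure NE: (Cafe, Cafe) and (Club, Club); Mixed NE: p = 0.9, q = 0.1

Work:
Check pure NE:
(Cafe, Cafe): (27, 3) - no unilateral deviation beneficial
(Club, Club): (3, 27) - no unilateral deviation beneficial
Mixed NE: P1 plays Cafe with p = 0.9, P2 plays Cafe with q = 0.1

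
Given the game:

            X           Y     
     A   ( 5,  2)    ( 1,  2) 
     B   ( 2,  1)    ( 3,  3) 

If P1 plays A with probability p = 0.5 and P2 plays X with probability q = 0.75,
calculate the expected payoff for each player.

E[P1] = 3.125, E[P2] = 1.75

Work:
E[P1] = p·q·π₁(A,X) + p·(1-q)·π₁(A,Y) + (1-p)·q·π₁(B,X) + (1-p)·(1-q)·π₁(B,Y)
= 0.5·0.75·5 + 0.5·0.25·1 + 0.5·0.75·2 + 0.5·0.25·3
= 3.125

E[P2] = 1.75 (similar calculation)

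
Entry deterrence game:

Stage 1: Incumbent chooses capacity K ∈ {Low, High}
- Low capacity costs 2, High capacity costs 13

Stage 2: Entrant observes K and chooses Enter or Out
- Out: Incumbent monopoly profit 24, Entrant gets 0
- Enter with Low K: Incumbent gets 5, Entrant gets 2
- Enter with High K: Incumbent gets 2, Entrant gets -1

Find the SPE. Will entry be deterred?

SPE: (High, Enter|Low, Out|High); Entry deterred. Incumbent net profit = 11

Work:
After Low K: Entrant enters (2 > 0)
After High K: Entrant stays out (-1 < 0)
Incumbent: Low → 5−2=3, High → 24−13=11
Incumbent chooses High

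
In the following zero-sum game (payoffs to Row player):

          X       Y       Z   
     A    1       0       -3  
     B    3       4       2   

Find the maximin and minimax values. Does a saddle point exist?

Maximin = 2, Minimax = 2, Saddle: True

Work:
Row minimums: [-3, 2] → maximin = 2
Column maximums: [3, 4, 2] → minimax = 2
Saddle point exists! Game value = 2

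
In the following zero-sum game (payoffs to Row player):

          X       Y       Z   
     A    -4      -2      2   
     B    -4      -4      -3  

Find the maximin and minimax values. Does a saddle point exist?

Maximin = -4, Minimax = -4, Saddle: True

Work:
Row minimums: [-4, -4] → maximin = -4
Column maximums: [-4, -2, 2] → minimax = -4
Saddle point exists! Game value = -4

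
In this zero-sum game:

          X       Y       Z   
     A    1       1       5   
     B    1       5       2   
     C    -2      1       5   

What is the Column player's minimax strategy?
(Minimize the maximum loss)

Column should play X, value = 1

Work:
Column player minimizes Row's maximum payoff:
Column X: max payoff to Row = 1
Column Y: max payoff to Row = 5
Column Z: max payoff to Row = 5
Minimum is 1, achieved by column X.
Minimax strategy: X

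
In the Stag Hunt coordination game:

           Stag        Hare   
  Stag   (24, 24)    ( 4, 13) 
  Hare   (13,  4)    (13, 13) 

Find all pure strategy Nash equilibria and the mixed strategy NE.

Pure NE: (Stag, Stag) and (Hare, Hare); Mixed NE: p = 0.45, q = 0.45

Work:
Check pure NE:
(Stag, Stag): (24, 24) - no unilateral deviation beneficial
(Hare, Hare): (13, 13) - no unilateral deviation beneficial
Mixed NE: P1 plays Stag with p = 0.45, P2 plays Stag with q = 0.45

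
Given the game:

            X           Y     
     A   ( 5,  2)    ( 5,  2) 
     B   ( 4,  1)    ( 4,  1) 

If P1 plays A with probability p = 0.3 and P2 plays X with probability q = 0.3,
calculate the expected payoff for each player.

E[P1] = 4.3, E[P2] = 1.3

Work:
E[P1] = p·q·π₁(A,X) + p·(1-q)·π₁(A,Y) + (1-p)·q·π₁(B,X) + (1-p)·(1-q)·π₁(B,Y)
= 0.3·0.3·5 + 0.3·0.7·5 + 0.7·0.3·4 + 0.7·0.7·4
= 4.3

E[P2] = 1.3 (similar calculation)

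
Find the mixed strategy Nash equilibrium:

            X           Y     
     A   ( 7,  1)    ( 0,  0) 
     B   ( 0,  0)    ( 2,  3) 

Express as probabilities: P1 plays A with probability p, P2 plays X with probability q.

p = 0.75, q = 0.2222

Work:
Find probabilities that make opponent indifferent:
P2 chooses q to make P1 indifferent between A and B
P1 chooses p to make P2 indifferent between X and Y
Mixed NE: P1 plays (A: 0.75, B: 0.25), P2 plays (X: 0.2222, Y: 0.7778)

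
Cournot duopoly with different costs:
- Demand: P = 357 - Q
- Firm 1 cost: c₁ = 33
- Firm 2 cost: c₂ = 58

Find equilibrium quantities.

q₁* = 116.33, q₂* = 91.33

Work:
Reaction: q₁ = (357 - 33 - q₂)/2
Reaction: q₂ = (357 - 58 - q₁)/2
Solve simultaneously:
q₁* = (357 - 2×33 + 58)/3 = 116.33
q₂* = (357 - 2×58 + 33)/3 = 91.33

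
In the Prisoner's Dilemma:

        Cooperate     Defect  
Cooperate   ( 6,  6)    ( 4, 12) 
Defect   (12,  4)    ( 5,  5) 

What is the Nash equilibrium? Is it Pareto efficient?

(Defect, Defect) is NE; not Pareto efficient

Work:
Defect dominates Cooperate for both players:
If P2 cooperates: Defect (12) > Cooperate (6)
If P2 defects: Defect (5) > Cooperate (4)
NE: (Defect, Defect) with payoff (5, 5)
But (Cooperate, Cooperate) = (6, 6) Pareto dominates (5, 5)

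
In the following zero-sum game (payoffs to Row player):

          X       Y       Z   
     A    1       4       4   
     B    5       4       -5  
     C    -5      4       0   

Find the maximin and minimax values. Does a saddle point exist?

Maximin = 1, Minimax = 4, Saddle: False

Work:
Row minimums: [1, -5, -5] → maximin = 1
Column maximums: [5, 4, 4] → minimax = 4
No saddle point (maximin ≠ minimax). Mixed strategy needed.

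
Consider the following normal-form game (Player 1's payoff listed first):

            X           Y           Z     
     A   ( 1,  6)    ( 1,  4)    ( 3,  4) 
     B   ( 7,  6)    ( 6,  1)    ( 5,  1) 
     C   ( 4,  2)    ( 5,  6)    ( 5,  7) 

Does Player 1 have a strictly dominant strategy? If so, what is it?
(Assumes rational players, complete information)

No strictly dominant strategy exists for Player 1

Work:
A strategy strictly dominates another if it gives a strictly higher payoff against every opponent action. Compare each pair of P1's strategies column-by-column:
  A vs B: [1 vs 7, 1 vs 6, 3 vs 5] → A does not strictly dominate B (column X: 1 ≤ 7)
  A vs C: [1 vs 4, 1 vs 5, 3 vs 5] → A does not strictly dominate C (column X: 1 ≤ 4)
  B vs A: [7 vs 1, 6 vs 1, 5 vs 3] → B strictly dominates A
  B vs C: [7 vs 4, 6 vs 5, 5 vs 5] → B does not strictly dominate C (column Z: 5 ≤ 5)
  C vs A: [4 vs 1, 5 vs 1, 5 vs 3] → C strictly dominates A
  C vs B: [4 vs 7, 5 vs 6, 5 vs 5] → C does not strictly dominate B (column X: 4 ≤ 7)
No single strategy strictly dominates all others → no strictly dominant strategy.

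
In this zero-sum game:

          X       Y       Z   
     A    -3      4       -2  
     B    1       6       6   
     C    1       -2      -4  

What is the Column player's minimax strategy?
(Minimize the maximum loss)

Column should play X, value = 1

Work:
Column player minimizes Row's maximum payoff:
Column X: max payoff to Row = 1
Column Y: max payoff to Row = 6
Column Z: max payoff to Row = 6
Minimum is 1, achieved by column X.
Minimax strategy: X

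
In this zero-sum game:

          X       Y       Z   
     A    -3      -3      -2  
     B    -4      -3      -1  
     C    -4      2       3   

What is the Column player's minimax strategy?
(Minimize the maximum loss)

Column should play X, value = -3

Work:
Column player minimizes Row's maximum payoff:
Column X: max payoff to Row = -3
Column Y: max payoff to Row = 2
Column Z: max payoff to Row = 3
Minimum is -3, achieved by column X.
Minimax strategy: X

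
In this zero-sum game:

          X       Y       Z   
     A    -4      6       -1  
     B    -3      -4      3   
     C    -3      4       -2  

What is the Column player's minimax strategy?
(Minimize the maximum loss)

Column should play X, value = -3

Work:
Column player minimizes Row's maximum payoff:
Column X: max payoff to Row = -3
Column Y: max payoff to Row = 6
Column Z: max payoff to Row = 3
Minimum is -3, achieved by column X.
Minimax strategy: X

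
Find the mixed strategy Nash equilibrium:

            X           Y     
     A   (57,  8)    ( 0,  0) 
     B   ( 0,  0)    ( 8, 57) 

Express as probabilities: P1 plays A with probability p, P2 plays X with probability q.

p = 0.8769, q = 0.1231

Work:
Find probabilities that make opponent indifferent:
P2 chooses q to make P1 indifferent between A and B
P1 chooses p to make P2 indifferent between X and Y
Mixed NE: P1 plays (A: 0.8769, B: 0.1231), P2 plays (X: 0.1231, Y: 0.8769)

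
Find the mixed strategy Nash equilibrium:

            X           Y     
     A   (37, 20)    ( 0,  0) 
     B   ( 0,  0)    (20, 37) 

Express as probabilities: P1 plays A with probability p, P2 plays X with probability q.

p = 0.6491, q = 0.3509

Work:
Find probabilities that make opponent indifferent:
P2 chooses q to make P1 indifferent between A and B
P1 chooses p to make P2 indifferent between X and Y
Mixed NE: P1 plays (A: 0.6491, B: 0.3509), P2 plays (X: 0.3509, Y: 0.6491)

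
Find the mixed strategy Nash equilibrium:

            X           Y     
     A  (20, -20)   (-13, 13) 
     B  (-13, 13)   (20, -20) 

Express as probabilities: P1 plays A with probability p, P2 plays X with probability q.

p = 0.5, q = 0.5

Work:
Find probabilities that make opponent indifferent:
P2 chooses q to make P1 indifferent between A and B
P1 chooses p to make P2 indifferent between X and Y
Mixed NE: P1 plays (A: 0.5, B: 0.5), P2 plays (X: 0.5, Y: 0.5)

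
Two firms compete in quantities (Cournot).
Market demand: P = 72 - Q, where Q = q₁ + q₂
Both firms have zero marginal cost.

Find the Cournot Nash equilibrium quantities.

q₁* = q₂* = 24.0; P* = 24.0

Work:
Profit: π_i = P·q_i = (a - q_i - q_j)·q_i
FOC: ∂π_i/∂q_i = a - 2q_i - q_j = 0
Reaction function: q_i = (72 - q_j)/2
Symmetry: q* = 72/3 = 24.0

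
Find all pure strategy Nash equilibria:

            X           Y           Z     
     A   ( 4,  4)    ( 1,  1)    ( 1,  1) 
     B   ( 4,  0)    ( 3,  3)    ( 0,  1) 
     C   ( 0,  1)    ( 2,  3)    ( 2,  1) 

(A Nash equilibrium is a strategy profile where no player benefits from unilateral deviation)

Nash equilibrium: (A, X), (B, Y)

Work:
Best responses:
  P1 vs X: payoffs [4, 4, 0] → best response A/B (payoff 4)
  P1 vs Y: payoffs [1, 3, 2] → best response B (payoff 3)
  P1 vs Z: payoffs [1, 0, 2] → best response C (payoff 2)
  P2 vs A: payoffs [4, 1, 1] → best response X (payoff 4)
  P2 vs B: payoffs [0, 3, 1] → best response Y (payoff 3)
  P2 vs C: payoffs [1, 3, 1] → best response Y (payoff 3)
Mutual best responses: (A,X), (B,Y) → Nash equilibria.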